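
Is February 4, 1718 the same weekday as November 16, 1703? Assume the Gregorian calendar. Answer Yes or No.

From Nov 16, 1703 to Feb 4, 1718 is 5194 days.
5194 mod 7 = 0, so they are the same weekday.
(Nov 16, 1703 is a Friday; Feb 4, 1718 is a Friday.)

Yes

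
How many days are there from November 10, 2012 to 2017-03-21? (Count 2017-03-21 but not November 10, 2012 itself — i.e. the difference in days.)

1592

Nov 10, 2012 → Nov 10, 2013: 365 days.
Nov 10, 2013 → Nov 10, 2014: 365 days.
Nov 10, 2014 → Nov 10, 2015: 365 days.
Nov 10, 2015 → Nov 10, 2016: 366 days (Feb 29, 2016 is in that span).
Nov 10, 2016 → Dec 10, 2016: 30 days (November has 30).
Dec 10, 2016 → Jan 10, 2017: 31 days (December has 31).
Jan 10, 2017 → Feb 10, 2017: 31 days (January has 31).
Feb 10, 2017 → Mar 10, 2017: 28 days (February has 28).
Mar 10, 2017 → Mar 21, 2017: 11 days.
Total: 1592 days.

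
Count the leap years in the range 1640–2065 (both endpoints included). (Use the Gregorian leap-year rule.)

104

Multiples of 4 in [1640,2065]: 107.
Of those, multiples of 100: 4 (not leap unless ÷400).
Multiples of 400: 1.
Leap years = 107 − 4 + 1 = 104.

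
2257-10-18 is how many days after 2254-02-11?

Feb 11, 2254 → Feb 11, 2255: 365 days.
Feb 11, 2255 → Feb 11, 2256: 365 days.
Feb 11, 2256 → Feb 11, 2257: 366 days (Feb 29, 2256 is in that span).
Feb 11, 2257 → Mar 11, 2257: 28 days (February has 28).
Mar 11, 2257 → Apr 11, 2257: 31 days (March has 31).
Apr 11, 2257 → May 11, 2257: 30 days (April has 30).
May 11, 2257 → Jun 11, 2257: 31 days (May has 31).
Jun 11, 2257 → Jul 11, 2257: 30 days (June has 30).
Jul 11, 2257 → Aug 11, 2257: 31 days (July has 31).
Aug 11, 2257 → Sep 11, 2257: 31 days (August has 31).
Sep 11, 2257 → Oct 11, 2257: 30 days (September has 30).
Oct 11, 2257 → Oct 18, 2257: 7 days.
Total: 1345 days.

1345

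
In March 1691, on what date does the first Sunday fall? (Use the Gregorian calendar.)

March 1, 1691 is a Thursday.
The first Sunday is therefore March 4 (3 days later).

March 4, 1691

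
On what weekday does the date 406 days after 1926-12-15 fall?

Wednesday

Dec 15, 1926 is a Wednesday.
406 mod 7 = 0, so 406 days after a Wednesday is Wednesday + 0 = Wednesday.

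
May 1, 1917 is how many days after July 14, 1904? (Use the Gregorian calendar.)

Jul 14, 1904 → Jul 14, 1905: 365 days.
Jul 14, 1905 → Jul 14, 1906: 365 days.
Jul 14, 1906 → Jul 14, 1907: 365 days.
Jul 14, 1907 → Jul 14, 1908: 366 days (Feb 29, 1908 is in that span).
Jul 14, 1908 → Jul 14, 1909: 365 days.
Jul 14, 1909 → Jul 14, 1910: 365 days.
Jul 14, 1910 → Jul 14, 1911: 365 days.
Jul 14, 1911 → Jul 14, 1912: 366 days (Feb 29, 1912 is in that span).
Jul 14, 1912 → Jul 14, 1913: 365 days.
Jul 14, 1913 → Jul 14, 1914: 365 days.
Jul 14, 1914 → Jul 14, 1915: 365 days.
Jul 14, 1915 → Jul 14, 1916: 366 days (Feb 29, 1916 is in that span).
Jul 14, 1916 → Aug 14, 1916: 31 days (July has 31).
Aug 14, 1916 → Sep 14, 1916: 31 days (August has 31).
Sep 14, 1916 → Oct 14, 1916: 30 days (September has 30).
Oct 14, 1916 → Nov 14, 1916: 31 days (October has 31).
Nov 14, 1916 → Dec 14, 1916: 30 days (November has 30).
Dec 14, 1916 → Jan 14, 1917: 31 days (December has 31).
Jan 14, 1917 → Feb 14, 1917: 31 days (January has 31).
Feb 14, 1917 → Mar 14, 1917: 28 days (February has 28).
Mar 14, 1917 → Apr 14, 1917: 31 days (March has 31).
Apr 14, 1917 → May 1, 1917: 17 days.
Total: 4674 days.

4674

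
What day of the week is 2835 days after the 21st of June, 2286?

Monday

First find the weekday of Jun 21, 2286. Doomsday rule: the anchor day for the 2200s is Friday. For year 86: 86÷12 = 7 r 2, and 2÷4 = 0, so 7+2+0 = 9.
Friday + 9 ≡ Sunday — that's 2286's doomsday.
In June the doomsday date is Jun 6.
Jun 21 is 15 days after Jun 6; 15 mod 7 = 1, so Sunday + 1 = Monday.
2835 mod 7 = 0, so 2835 days after a Monday is Monday + 0 = Monday.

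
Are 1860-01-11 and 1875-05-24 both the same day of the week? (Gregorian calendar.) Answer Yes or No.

No

From Jan 11, 1860 to May 24, 1875 is 5612 days.
5612 mod 7 = 5, so they are different weekdays.
(Jan 11, 1860 is a Wednesday; May 24, 1875 is a Monday.)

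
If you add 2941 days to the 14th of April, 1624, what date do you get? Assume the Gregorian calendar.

+365 (one year) → Apr 14, 1625 (2576 left).
+365 (one year) → Apr 14, 1626 (2211 left).
+365 (one year) → Apr 14, 1627 (1846 left).
+366 (one year; includes Feb 29, 1628) → Apr 14, 1628 (1480 left).
+365 (one year) → Apr 14, 1629 (1115 left).
+365 (one year) → Apr 14, 1630 (750 left).
+365 (one year) → Apr 14, 1631 (385 left).
Apr has 30 days: +17 → May 1, 1631 (368 left).
May has 31 days: +31 → Jun 1, 1631 (337 left).
Jun has 30 days: +30 → Jul 1, 1631 (307 left).
Jul has 31 days: +31 → Aug 1, 1631 (276 left).
Aug has 31 days: +31 → Sep 1, 1631 (245 left).
Sep has 30 days: +30 → Oct 1, 1631 (215 left).
Oct has 31 days: +31 → Nov 1, 1631 (184 left).
Nov has 30 days: +30 → Dec 1, 1631 (154 left).
Dec has 31 days: +31 → Jan 1, 1632 (123 left).
Jan has 31 days: +31 → Feb 1, 1632 (92 left).
Feb has 29 days: +29 → Mar 1, 1632 (63 left).
Mar has 31 days: +31 → Apr 1, 1632 (32 left).
Apr has 30 days: +30 → May 1, 1632 (2 left).
+2 → May 3, 1632.

May 3, 1632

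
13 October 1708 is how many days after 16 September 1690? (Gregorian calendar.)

Sep 16, 1690 → Sep 16, 1691: 365 days.
Sep 16, 1691 → Sep 16, 1692: 366 days (Feb 29, 1692 is in that span).
Sep 16, 1692 → Sep 16, 1693: 365 days.
Sep 16, 1693 → Sep 16, 1694: 365 days.
Sep 16, 1694 → Sep 16, 1695: 365 days.
Sep 16, 1695 → Sep 16, 1696: 366 days (Feb 29, 1696 is in that span).
Sep 16, 1696 → Sep 16, 1697: 365 days.
Sep 16, 1697 → Sep 16, 1698: 365 days.
Sep 16, 1698 → Sep 16, 1699: 365 days.
Sep 16, 1699 → Sep 16, 1700: 365 days.
Sep 16, 1700 → Sep 16, 1701: 365 days.
Sep 16, 1701 → Sep 16, 1702: 365 days.
Sep 16, 1702 → Sep 16, 1703: 365 days.
Sep 16, 1703 → Sep 16, 1704: 366 days (Feb 29, 1704 is in that span).
Sep 16, 1704 → Sep 16, 1705: 365 days.
Sep 16, 1705 → Sep 16, 1706: 365 days.
Sep 16, 1706 → Sep 16, 1707: 365 days.
Sep 16, 1707 → Oct 16, 1707: 30 days (September has 30).
Oct 16, 1707 → Nov 16, 1707: 31 days (October has 31).
Nov 16, 1707 → Dec 16, 1707: 30 days (November has 30).
Dec 16, 1707 → Jan 16, 1708: 31 days (December has 31).
Jan 16, 1708 → Feb 16, 1708: 31 days (January has 31).
Feb 16, 1708 → Mar 16, 1708: 29 days (February has 29).
Mar 16, 1708 → Apr 16, 1708: 31 days (March has 31).
Apr 16, 1708 → May 16, 1708: 30 days (April has 30).
May 16, 1708 → Jun 16, 1708: 31 days (May has 31).
Jun 16, 1708 → Jul 16, 1708: 30 days (June has 30).
Jul 16, 1708 → Aug 16, 1708: 31 days (July has 31).
Aug 16, 1708 → Sep 16, 1708: 31 days (August has 31).
Sep 16, 1708 → Oct 13, 1708: 27 days.
Total: 6601 days.

6601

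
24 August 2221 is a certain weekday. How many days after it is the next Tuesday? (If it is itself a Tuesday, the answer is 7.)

4

Aug 24, 2221 is a Friday.
From Friday to the next Tuesday is 4 days.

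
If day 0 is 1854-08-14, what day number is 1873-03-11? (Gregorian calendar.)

Aug 14, 1854 → Aug 14, 1855: 365 days.
Aug 14, 1855 → Aug 14, 1856: 366 days (Feb 29, 1856 is in that span).
Aug 14, 1856 → Aug 14, 1857: 365 days.
Aug 14, 1857 → Aug 14, 1858: 365 days.
Aug 14, 1858 → Aug 14, 1859: 365 days.
Aug 14, 1859 → Aug 14, 1860: 366 days (Feb 29, 1860 is in that span).
Aug 14, 1860 → Aug 14, 1861: 365 days.
Aug 14, 1861 → Aug 14, 1862: 365 days.
Aug 14, 1862 → Aug 14, 1863: 365 days.
Aug 14, 1863 → Aug 14, 1864: 366 days (Feb 29, 1864 is in that span).
Aug 14, 1864 → Aug 14, 1865: 365 days.
Aug 14, 1865 → Aug 14, 1866: 365 days.
Aug 14, 1866 → Aug 14, 1867: 365 days.
Aug 14, 1867 → Aug 14, 1868: 366 days (Feb 29, 1868 is in that span).
Aug 14, 1868 → Aug 14, 1869: 365 days.
Aug 14, 1869 → Aug 14, 1870: 365 days.
Aug 14, 1870 → Aug 14, 1871: 365 days.
Aug 14, 1871 → Aug 14, 1872: 366 days (Feb 29, 1872 is in that span).
Aug 14, 1872 → Sep 14, 1872: 31 days (August has 31).
Sep 14, 1872 → Oct 14, 1872: 30 days (September has 30).
Oct 14, 1872 → Nov 14, 1872: 31 days (October has 31).
Nov 14, 1872 → Dec 14, 1872: 30 days (November has 30).
Dec 14, 1872 → Jan 14, 1873: 31 days (December has 31).
Jan 14, 1873 → Feb 14, 1873: 31 days (January has 31).
Feb 14, 1873 → Mar 11, 1873: 25 days.
Total: 6784 days.

6784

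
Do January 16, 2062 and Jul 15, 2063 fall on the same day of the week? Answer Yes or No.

From Jan 16, 2062 to Jul 15, 2063 is 545 days.
545 mod 7 = 6, so they are different weekdays.
(Jan 16, 2062 is a Monday; Jul 15, 2063 is a Sunday.)

No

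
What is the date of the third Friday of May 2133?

May 15, 2133

May 1, 2133 is a Friday.
The first Friday is therefore May 1 (same day).
The third Friday is 1 + 2×7 = May 15.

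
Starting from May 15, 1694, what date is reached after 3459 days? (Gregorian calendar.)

+365 (one year) → May 15, 1695 (3094 left).
+366 (one year; includes Feb 29, 1696) → May 15, 1696 (2728 left).
+365 (one year) → May 15, 1697 (2363 left).
+365 (one year) → May 15, 1698 (1998 left).
+365 (one year) → May 15, 1699 (1633 left).
+365 (one year) → May 15, 1700 (1268 left).
+365 (one year) → May 15, 1701 (903 left).
+365 (one year) → May 15, 1702 (538 left).
+365 (one year) → May 15, 1703 (173 left).
May has 31 days: +17 → Jun 1, 1703 (156 left).
Jun has 30 days: +30 → Jul 1, 1703 (126 left).
Jul has 31 days: +31 → Aug 1, 1703 (95 left).
Aug has 31 days: +31 → Sep 1, 1703 (64 left).
Sep has 30 days: +30 → Oct 1, 1703 (34 left).
Oct has 31 days: +31 → Nov 1, 1703 (3 left).
+3 → Nov 4, 1703.

November 4, 1703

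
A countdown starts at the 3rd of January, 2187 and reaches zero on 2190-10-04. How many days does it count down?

1370

Jan 3, 2187 → Jan 3, 2188: 365 days.
Jan 3, 2188 → Jan 3, 2189: 366 days (Feb 29, 2188 is in that span).
Jan 3, 2189 → Jan 3, 2190: 365 days.
Jan 3, 2190 → Feb 3, 2190: 31 days (January has 31).
Feb 3, 2190 → Mar 3, 2190: 28 days (February has 28).
Mar 3, 2190 → Apr 3, 2190: 31 days (March has 31).
Apr 3, 2190 → May 3, 2190: 30 days (April has 30).
May 3, 2190 → Jun 3, 2190: 31 days (May has 31).
Jun 3, 2190 → Jul 3, 2190: 30 days (June has 30).
Jul 3, 2190 → Aug 3, 2190: 31 days (July has 31).
Aug 3, 2190 → Sep 3, 2190: 31 days (August has 31).
Sep 3, 2190 → Oct 3, 2190: 30 days (September has 30).
Oct 3, 2190 → Oct 4, 2190: 1 days.
Total: 1370 days.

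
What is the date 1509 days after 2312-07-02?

+365 (one year) → Jul 2, 2313 (1144 left).
+365 (one year) → Jul 2, 2314 (779 left).
+365 (one year) → Jul 2, 2315 (414 left).
+366 (one year; includes Feb 29, 2316) → Jul 2, 2316 (48 left).
Jul has 31 days: +30 → Aug 1, 2316 (18 left).
+18 → Aug 19, 2316.

August 19, 2316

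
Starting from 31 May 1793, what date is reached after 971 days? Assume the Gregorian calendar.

+365 (one year) → May 31, 1794 (606 left).
+365 (one year) → May 31, 1795 (241 left).
May has 31 days: +1 → Jun 1, 1795 (240 left).
Jun has 30 days: +30 → Jul 1, 1795 (210 left).
Jul has 31 days: +31 → Aug 1, 1795 (179 left).
Aug has 31 days: +31 → Sep 1, 1795 (148 left).
Sep has 30 days: +30 → Oct 1, 1795 (118 left).
Oct has 31 days: +31 → Nov 1, 1795 (87 left).
Nov has 30 days: +30 → Dec 1, 1795 (57 left).
Dec has 31 days: +31 → Jan 1, 1796 (26 left).
+26 → Jan 27, 1796.

January 27, 1796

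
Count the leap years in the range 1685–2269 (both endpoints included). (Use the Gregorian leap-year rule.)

141

Multiples of 4 in [1685,2269]: 146.
Of those, multiples of 100: 6 (not leap unless ÷400).
Multiples of 400: 1.
Leap years = 146 − 6 + 1 = 141.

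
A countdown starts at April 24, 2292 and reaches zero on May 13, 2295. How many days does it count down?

Apr 24, 2292 → Apr 24, 2293: 365 days.
Apr 24, 2293 → Apr 24, 2294: 365 days.
Apr 24, 2294 → May 24, 2294: 30 days (April has 30).
May 24, 2294 → Jun 24, 2294: 31 days (May has 31).
Jun 24, 2294 → Jul 24, 2294: 30 days (June has 30).
Jul 24, 2294 → Aug 24, 2294: 31 days (July has 31).
Aug 24, 2294 → Sep 24, 2294: 31 days (August has 31).
Sep 24, 2294 → Oct 24, 2294: 30 days (September has 30).
Oct 24, 2294 → Nov 24, 2294: 31 days (October has 31).
Nov 24, 2294 → Dec 24, 2294: 30 days (November has 30).
Dec 24, 2294 → Jan 24, 2295: 31 days (December has 31).
Jan 24, 2295 → Feb 24, 2295: 31 days (January has 31).
Feb 24, 2295 → Mar 24, 2295: 28 days (February has 28).
Mar 24, 2295 → Apr 24, 2295: 31 days (March has 31).
Apr 24, 2295 → May 13, 2295: 19 days.
Total: 1114 days.

1114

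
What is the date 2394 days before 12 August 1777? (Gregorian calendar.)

January 22, 1771

−365 (one year) → Aug 12, 1776 (2029 left).
−366 (one year; includes Feb 29, 1776) → Aug 12, 1775 (1663 left).
−365 (one year) → Aug 12, 1774 (1298 left).
−365 (one year) → Aug 12, 1773 (933 left).
−365 (one year) → Aug 12, 1772 (568 left).
−366 (one year; includes Feb 29, 1772) → Aug 12, 1771 (202 left).
−12 → Jul 31, 1771 (end of Jul, 31 days; 190 left).
−31 → Jun 30, 1771 (end of Jun, 30 days; 159 left).
−30 → May 31, 1771 (end of May, 31 days; 129 left).
−31 → Apr 30, 1771 (end of Apr, 30 days; 98 left).
−30 → Mar 31, 1771 (end of Mar, 31 days; 68 left).
−31 → Feb 28, 1771 (end of Feb, 28 days; 37 left).
−28 → Jan 31, 1771 (end of Jan, 31 days; 9 left).
−9 → Jan 22, 1771.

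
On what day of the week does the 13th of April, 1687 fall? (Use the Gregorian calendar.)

Doomsday rule: the anchor day for the 1600s is Tuesday. For year 87: 87÷12 = 7 r 3, and 3÷4 = 0, so 7+3+0 = 10.
Tuesday + 10 ≡ Friday — that's 1687's doomsday.
In April the doomsday date is Apr 4.
Apr 13 is 9 days after Apr 4; 9 mod 7 = 2, so Friday + 2 = Sunday.

Sunday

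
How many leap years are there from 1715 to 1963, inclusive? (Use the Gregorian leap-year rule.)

Multiples of 4 in [1715,1963]: 62.
Of those, multiples of 100: 2 (not leap unless ÷400).
Multiples of 400: 0.
Leap years = 62 − 2 + 0 = 60.

60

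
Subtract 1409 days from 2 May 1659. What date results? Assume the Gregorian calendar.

June 23, 1655

−365 (one year) → May 2, 1658 (1044 left).
−365 (one year) → May 2, 1657 (679 left).
−365 (one year) → May 2, 1656 (314 left).
−2 → Apr 30, 1656 (end of Apr, 30 days; 312 left).
−30 → Mar 31, 1656 (end of Mar, 31 days; 282 left).
−31 → Feb 29, 1656 (end of Feb, 29 days; 251 left).
−29 → Jan 31, 1656 (end of Jan, 31 days; 222 left).
−31 → Dec 31, 1655 (end of Dec, 31 days; 191 left).
−31 → Nov 30, 1655 (end of Nov, 30 days; 160 left).
−30 → Oct 31, 1655 (end of Oct, 31 days; 130 left).
−31 → Sep 30, 1655 (end of Sep, 30 days; 99 left).
−30 → Aug 31, 1655 (end of Aug, 31 days; 69 left).
−31 → Jul 31, 1655 (end of Jul, 31 days; 38 left).
−31 → Jun 30, 1655 (end of Jun, 30 days; 7 left).
−7 → Jun 23, 1655.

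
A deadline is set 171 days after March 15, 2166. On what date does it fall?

Mar has 31 days: +17 → Apr 1, 2166 (154 left).
Apr has 30 days: +30 → May 1, 2166 (124 left).
May has 31 days: +31 → Jun 1, 2166 (93 left).
Jun has 30 days: +30 → Jul 1, 2166 (63 left).
Jul has 31 days: +31 → Aug 1, 2166 (32 left).
Aug has 31 days: +31 → Sep 1, 2166 (1 left).
+1 → Sep 2, 2166.

September 2, 2166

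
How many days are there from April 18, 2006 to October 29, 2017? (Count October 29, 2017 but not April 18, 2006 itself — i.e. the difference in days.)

4212

Apr 18, 2006 → Apr 18, 2007: 365 days.
Apr 18, 2007 → Apr 18, 2008: 366 days (Feb 29, 2008 is in that span).
Apr 18, 2008 → Apr 18, 2009: 365 days.
Apr 18, 2009 → Apr 18, 2010: 365 days.
Apr 18, 2010 → Apr 18, 2011: 365 days.
Apr 18, 2011 → Apr 18, 2012: 366 days (Feb 29, 2012 is in that span).
Apr 18, 2012 → Apr 18, 2013: 365 days.
Apr 18, 2013 → Apr 18, 2014: 365 days.
Apr 18, 2014 → Apr 18, 2015: 365 days.
Apr 18, 2015 → Apr 18, 2016: 366 days (Feb 29, 2016 is in that span).
Apr 18, 2016 → Apr 18, 2017: 365 days.
Apr 18, 2017 → May 18, 2017: 30 days (April has 30).
May 18, 2017 → Jun 18, 2017: 31 days (May has 31).
Jun 18, 2017 → Jul 18, 2017: 30 days (June has 30).
Jul 18, 2017 → Aug 18, 2017: 31 days (July has 31).
Aug 18, 2017 → Sep 18, 2017: 31 days (August has 31).
Sep 18, 2017 → Oct 18, 2017: 30 days (September has 30).
Oct 18, 2017 → Oct 29, 2017: 11 days.
Total: 4212 days.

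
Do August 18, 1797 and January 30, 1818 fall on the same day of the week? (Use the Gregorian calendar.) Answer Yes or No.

From Aug 18, 1797 to Jan 30, 1818 is 7469 days.
7469 mod 7 = 0, so they are the same weekday.
(Aug 18, 1797 is a Friday; Jan 30, 1818 is a Friday.)

Yes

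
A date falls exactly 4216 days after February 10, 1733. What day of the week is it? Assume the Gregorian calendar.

Thursday

Feb 10, 1733 is a Tuesday.
4216 mod 7 = 2, so 4216 days after a Tuesday is Tuesday + 2 = Thursday.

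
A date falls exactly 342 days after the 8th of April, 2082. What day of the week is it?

Tuesday

Apr 8, 2082 is a Wednesday.
342 mod 7 = 6, so 342 days after a Wednesday is Wednesday + 6 = Tuesday.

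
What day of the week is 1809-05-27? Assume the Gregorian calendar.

January 1, 1809 is a Sunday.
Jan 1, 1809 → Feb 1, 1809: 31 days (January has 31).
Feb 1, 1809 → Mar 1, 1809: 28 days (February has 28).
Mar 1, 1809 → Apr 1, 1809: 31 days (March has 31).
Apr 1, 1809 → May 1, 1809: 30 days (April has 30).
May 1, 1809 → May 27, 1809: 26 days.
Total: 146 days.
146 mod 7 = 6, so Sunday + 6 = Saturday.

Saturday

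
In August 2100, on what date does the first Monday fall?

August 1, 2100 is a Sunday.
The first Monday is therefore August 2 (1 days later).

August 2, 2100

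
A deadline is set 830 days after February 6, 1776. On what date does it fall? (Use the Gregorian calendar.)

+366 (one year; includes Feb 29, 1776) → Feb 6, 1777 (464 left).
+365 (one year) → Feb 6, 1778 (99 left).
Feb has 28 days: +23 → Mar 1, 1778 (76 left).
Mar has 31 days: +31 → Apr 1, 1778 (45 left).
Apr has 30 days: +30 → May 1, 1778 (15 left).
+15 → May 16, 1778.

May 16, 1778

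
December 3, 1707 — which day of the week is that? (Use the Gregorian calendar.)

Saturday

Doomsday rule: the anchor day for the 1700s is Sunday. For year 07: 7÷12 = 0 r 7, and 7÷4 = 1, so 0+7+1 = 8.
Sunday + 8 ≡ Monday — that's 1707's doomsday.
In December the doomsday date is Dec 12.
Dec 3 is 9 days before Dec 12; 9 mod 7 = 2, so Monday − 2 = Saturday.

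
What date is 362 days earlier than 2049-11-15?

November 18, 2048

−15 → Oct 31, 2049 (end of Oct, 31 days; 347 left).
−31 → Sep 30, 2049 (end of Sep, 30 days; 316 left).
−30 → Aug 31, 2049 (end of Aug, 31 days; 286 left).
−31 → Jul 31, 2049 (end of Jul, 31 days; 255 left).
−31 → Jun 30, 2049 (end of Jun, 30 days; 224 left).
−30 → May 31, 2049 (end of May, 31 days; 194 left).
−31 → Apr 30, 2049 (end of Apr, 30 days; 163 left).
−30 → Mar 31, 2049 (end of Mar, 31 days; 133 left).
−31 → Feb 28, 2049 (end of Feb, 28 days; 102 left).
−28 → Jan 31, 2049 (end of Jan, 31 days; 74 left).
−31 → Dec 31, 2048 (end of Dec, 31 days; 43 left).
−31 → Nov 30, 2048 (end of Nov, 30 days; 12 left).
−12 → Nov 18, 2048.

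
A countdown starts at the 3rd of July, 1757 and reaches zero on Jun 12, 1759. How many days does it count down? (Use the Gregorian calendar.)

709

Jul 3, 1757 → Jul 3, 1758: 365 days.
Jul 3, 1758 → Aug 3, 1758: 31 days (July has 31).
Aug 3, 1758 → Sep 3, 1758: 31 days (August has 31).
Sep 3, 1758 → Oct 3, 1758: 30 days (September has 30).
Oct 3, 1758 → Nov 3, 1758: 31 days (October has 31).
Nov 3, 1758 → Dec 3, 1758: 30 days (November has 30).
Dec 3, 1758 → Jan 3, 1759: 31 days (December has 31).
Jan 3, 1759 → Feb 3, 1759: 31 days (January has 31).
Feb 3, 1759 → Mar 3, 1759: 28 days (February has 28).
Mar 3, 1759 → Apr 3, 1759: 31 days (March has 31).
Apr 3, 1759 → May 3, 1759: 30 days (April has 30).
May 3, 1759 → Jun 3, 1759: 31 days (May has 31).
Jun 3, 1759 → Jun 12, 1759: 9 days.
Total: 709 days.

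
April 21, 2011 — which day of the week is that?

Doomsday rule: the anchor day for the 2000s is Tuesday. For year 11: 11÷12 = 0 r 11, and 11÷4 = 2, so 0+11+2 = 13.
Tuesday + 13 ≡ Monday — that's 2011's doomsday.
In April the doomsday date is Apr 4.
Apr 21 is 17 days after Apr 4; 17 mod 7 = 3, so Monday + 3 = Thursday.

Thursday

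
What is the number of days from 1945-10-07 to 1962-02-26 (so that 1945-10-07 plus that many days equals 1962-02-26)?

5986

Oct 7, 1945 → Oct 7, 1946: 365 days.
Oct 7, 1946 → Oct 7, 1947: 365 days.
Oct 7, 1947 → Oct 7, 1948: 366 days (Feb 29, 1948 is in that span).
Oct 7, 1948 → Oct 7, 1949: 365 days.
Oct 7, 1949 → Oct 7, 1950: 365 days.
Oct 7, 1950 → Oct 7, 1951: 365 days.
Oct 7, 1951 → Oct 7, 1952: 366 days (Feb 29, 1952 is in that span).
Oct 7, 1952 → Oct 7, 1953: 365 days.
Oct 7, 1953 → Oct 7, 1954: 365 days.
Oct 7, 1954 → Oct 7, 1955: 365 days.
Oct 7, 1955 → Oct 7, 1956: 366 days (Feb 29, 1956 is in that span).
Oct 7, 1956 → Oct 7, 1957: 365 days.
Oct 7, 1957 → Oct 7, 1958: 365 days.
Oct 7, 1958 → Oct 7, 1959: 365 days.
Oct 7, 1959 → Oct 7, 1960: 366 days (Feb 29, 1960 is in that span).
Oct 7, 1960 → Oct 7, 1961: 365 days.
Oct 7, 1961 → Nov 7, 1961: 31 days (October has 31).
Nov 7, 1961 → Dec 7, 1961: 30 days (November has 30).
Dec 7, 1961 → Jan 7, 1962: 31 days (December has 31).
Jan 7, 1962 → Feb 7, 1962: 31 days (January has 31).
Feb 7, 1962 → Feb 26, 1962: 19 days.
Total: 5986 days.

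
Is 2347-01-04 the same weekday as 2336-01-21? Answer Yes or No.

From Jan 21, 2336 to Jan 4, 2347 is 4001 days.
4001 mod 7 = 4, so they are different weekdays.
(Jan 21, 2336 is a Tuesday; Jan 4, 2347 is a Saturday.)

No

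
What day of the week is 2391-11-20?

Doomsday rule: the anchor day for the 2300s is Wednesday. For year 91: 91÷12 = 7 r 7, and 7÷4 = 1, so 7+7+1 = 15.
Wednesday + 15 ≡ Thursday — that's 2391's doomsday.
In November the doomsday date is Nov 7.
Nov 20 is 13 days after Nov 7; 13 mod 7 = 6, so Thursday + 6 = Wednesday.

Wednesday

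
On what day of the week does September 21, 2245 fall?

Doomsday rule: the anchor day for the 2200s is Friday. For year 45: 45÷12 = 3 r 9, and 9÷4 = 2, so 3+9+2 = 14.
Friday + 14 ≡ Friday — that's 2245's doomsday.
In September the doomsday date is Sep 5.
Sep 21 is 16 days after Sep 5; 16 mod 7 = 2, so Friday + 2 = Sunday.

Sunday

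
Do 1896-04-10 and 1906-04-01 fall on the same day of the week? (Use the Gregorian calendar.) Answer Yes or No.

From Apr 10, 1896 to Apr 1, 1906 is 3642 days.
3642 mod 7 = 2, so they are different weekdays.
(Apr 10, 1896 is a Friday; Apr 1, 1906 is a Sunday.)

No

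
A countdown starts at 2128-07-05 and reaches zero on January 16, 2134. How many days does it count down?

Jul 5, 2128 → Jul 5, 2129: 365 days.
Jul 5, 2129 → Jul 5, 2130: 365 days.
Jul 5, 2130 → Jul 5, 2131: 365 days.
Jul 5, 2131 → Jul 5, 2132: 366 days (Feb 29, 2132 is in that span).
Jul 5, 2132 → Jul 5, 2133: 365 days.
Jul 5, 2133 → Aug 5, 2133: 31 days (July has 31).
Aug 5, 2133 → Sep 5, 2133: 31 days (August has 31).
Sep 5, 2133 → Oct 5, 2133: 30 days (September has 30).
Oct 5, 2133 → Nov 5, 2133: 31 days (October has 31).
Nov 5, 2133 → Dec 5, 2133: 30 days (November has 30).
Dec 5, 2133 → Jan 5, 2134: 31 days (December has 31).
Jan 5, 2134 → Jan 16, 2134: 11 days.
Total: 2021 days.

2021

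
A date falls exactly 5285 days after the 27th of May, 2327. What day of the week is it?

First find the weekday of May 27, 2327. Doomsday rule: the anchor day for the 2300s is Wednesday. For year 27: 27÷12 = 2 r 3, and 3÷4 = 0, so 2+3+0 = 5.
Wednesday + 5 ≡ Monday — that's 2327's doomsday.
In May the doomsday date is May 9.
May 27 is 18 days after May 9; 18 mod 7 = 4, so Monday + 4 = Friday.
5285 mod 7 = 0, so 5285 days after a Friday is Friday + 0 = Friday.

Friday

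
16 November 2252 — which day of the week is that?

Tuesday

Doomsday rule: the anchor day for the 2200s is Friday. For year 52: 52÷12 = 4 r 4, and 4÷4 = 1, so 4+4+1 = 9.
Friday + 9 ≡ Sunday — that's 2252's doomsday.
In November the doomsday date is Nov 7.
Nov 16 is 9 days after Nov 7; 9 mod 7 = 2, so Sunday + 2 = Tuesday.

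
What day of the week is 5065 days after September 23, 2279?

Saturday

Sep 23, 2279 is a Tuesday.
5065 mod 7 = 4, so 5065 days after a Tuesday is Tuesday + 4 = Saturday.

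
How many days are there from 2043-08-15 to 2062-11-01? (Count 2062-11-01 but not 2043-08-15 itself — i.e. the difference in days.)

Aug 15, 2043 → Aug 15, 2044: 366 days (Feb 29, 2044 is in that span).
Aug 15, 2044 → Aug 15, 2045: 365 days.
Aug 15, 2045 → Aug 15, 2046: 365 days.
Aug 15, 2046 → Aug 15, 2047: 365 days.
Aug 15, 2047 → Aug 15, 2048: 366 days (Feb 29, 2048 is in that span).
Aug 15, 2048 → Aug 15, 2049: 365 days.
Aug 15, 2049 → Aug 15, 2050: 365 days.
Aug 15, 2050 → Aug 15, 2051: 365 days.
Aug 15, 2051 → Aug 15, 2052: 366 days (Feb 29, 2052 is in that span).
Aug 15, 2052 → Aug 15, 2053: 365 days.
Aug 15, 2053 → Aug 15, 2054: 365 days.
Aug 15, 2054 → Aug 15, 2055: 365 days.
Aug 15, 2055 → Aug 15, 2056: 366 days (Feb 29, 2056 is in that span).
Aug 15, 2056 → Aug 15, 2057: 365 days.
Aug 15, 2057 → Aug 15, 2058: 365 days.
Aug 15, 2058 → Aug 15, 2059: 365 days.
Aug 15, 2059 → Aug 15, 2060: 366 days (Feb 29, 2060 is in that span).
Aug 15, 2060 → Aug 15, 2061: 365 days.
Aug 15, 2061 → Aug 15, 2062: 365 days.
Aug 15, 2062 → Sep 15, 2062: 31 days (August has 31).
Sep 15, 2062 → Oct 15, 2062: 30 days (September has 30).
Oct 15, 2062 → Nov 1, 2062: 17 days.
Total: 7018 days.

7018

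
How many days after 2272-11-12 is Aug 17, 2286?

Nov 12, 2272 → Nov 12, 2273: 365 days.
Nov 12, 2273 → Nov 12, 2274: 365 days.
Nov 12, 2274 → Nov 12, 2275: 365 days.
Nov 12, 2275 → Nov 12, 2276: 366 days (Feb 29, 2276 is in that span).
Nov 12, 2276 → Nov 12, 2277: 365 days.
Nov 12, 2277 → Nov 12, 2278: 365 days.
Nov 12, 2278 → Nov 12, 2279: 365 days.
Nov 12, 2279 → Nov 12, 2280: 366 days (Feb 29, 2280 is in that span).
Nov 12, 2280 → Nov 12, 2281: 365 days.
Nov 12, 2281 → Nov 12, 2282: 365 days.
Nov 12, 2282 → Nov 12, 2283: 365 days.
Nov 12, 2283 → Nov 12, 2284: 366 days (Feb 29, 2284 is in that span).
Nov 12, 2284 → Nov 12, 2285: 365 days.
Nov 12, 2285 → Dec 12, 2285: 30 days (November has 30).
Dec 12, 2285 → Jan 12, 2286: 31 days (December has 31).
Jan 12, 2286 → Feb 12, 2286: 31 days (January has 31).
Feb 12, 2286 → Mar 12, 2286: 28 days (February has 28).
Mar 12, 2286 → Apr 12, 2286: 31 days (March has 31).
Apr 12, 2286 → May 12, 2286: 30 days (April has 30).
May 12, 2286 → Jun 12, 2286: 31 days (May has 31).
Jun 12, 2286 → Jul 12, 2286: 30 days (June has 30).
Jul 12, 2286 → Aug 12, 2286: 31 days (July has 31).
Aug 12, 2286 → Aug 17, 2286: 5 days.
Total: 5026 days.

5026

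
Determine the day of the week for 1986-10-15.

January 1, 1986 is a Wednesday.
Jan 1, 1986 → Feb 1, 1986: 31 days (January has 31).
Feb 1, 1986 → Mar 1, 1986: 28 days (February has 28).
Mar 1, 1986 → Apr 1, 1986: 31 days (March has 31).
Apr 1, 1986 → May 1, 1986: 30 days (April has 30).
May 1, 1986 → Jun 1, 1986: 31 days (May has 31).
Jun 1, 1986 → Jul 1, 1986: 30 days (June has 30).
Jul 1, 1986 → Aug 1, 1986: 31 days (July has 31).
Aug 1, 1986 → Sep 1, 1986: 31 days (August has 31).
Sep 1, 1986 → Oct 1, 1986: 30 days (September has 30).
Oct 1, 1986 → Oct 15, 1986: 14 days.
Total: 287 days.
287 mod 7 = 0, so Wednesday + 0 = Wednesday.

Wednesday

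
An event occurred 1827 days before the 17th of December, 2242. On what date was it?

−365 (one year) → Dec 17, 2241 (1462 left).
−365 (one year) → Dec 17, 2240 (1097 left).
−366 (one year; includes Feb 29, 2240) → Dec 17, 2239 (731 left).
−365 (one year) → Dec 17, 2238 (366 left).
−17 → Nov 30, 2238 (end of Nov, 30 days; 349 left).
−30 → Oct 31, 2238 (end of Oct, 31 days; 319 left).
−31 → Sep 30, 2238 (end of Sep, 30 days; 288 left).
−30 → Aug 31, 2238 (end of Aug, 31 days; 258 left).
−31 → Jul 31, 2238 (end of Jul, 31 days; 227 left).
−31 → Jun 30, 2238 (end of Jun, 30 days; 196 left).
−30 → May 31, 2238 (end of May, 31 days; 166 left).
−31 → Apr 30, 2238 (end of Apr, 30 days; 135 left).
−30 → Mar 31, 2238 (end of Mar, 31 days; 105 left).
−31 → Feb 28, 2238 (end of Feb, 28 days; 74 left).
−28 → Jan 31, 2238 (end of Jan, 31 days; 46 left).
−31 → Dec 31, 2237 (end of Dec, 31 days; 15 left).
−15 → Dec 16, 2237.

December 16, 2237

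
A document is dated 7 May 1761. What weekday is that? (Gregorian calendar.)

Doomsday rule: the anchor day for the 1700s is Sunday. For year 61: 61÷12 = 5 r 1, and 1÷4 = 0, so 5+1+0 = 6.
Sunday + 6 ≡ Saturday — that's 1761's doomsday.
In May the doomsday date is May 9.
May 7 is 2 days before May 9; 2 mod 7 = 2, so Saturday − 2 = Thursday.

Thursday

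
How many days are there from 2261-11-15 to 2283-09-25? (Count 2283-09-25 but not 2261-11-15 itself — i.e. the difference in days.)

Nov 15, 2261 → Nov 15, 2262: 365 days.
Nov 15, 2262 → Nov 15, 2263: 365 days.
Nov 15, 2263 → Nov 15, 2264: 366 days (Feb 29, 2264 is in that span).
Nov 15, 2264 → Nov 15, 2265: 365 days.
Nov 15, 2265 → Nov 15, 2266: 365 days.
Nov 15, 2266 → Nov 15, 2267: 365 days.
Nov 15, 2267 → Nov 15, 2268: 366 days (Feb 29, 2268 is in that span).
Nov 15, 2268 → Nov 15, 2269: 365 days.
Nov 15, 2269 → Nov 15, 2270: 365 days.
Nov 15, 2270 → Nov 15, 2271: 365 days.
Nov 15, 2271 → Nov 15, 2272: 366 days (Feb 29, 2272 is in that span).
Nov 15, 2272 → Nov 15, 2273: 365 days.
Nov 15, 2273 → Nov 15, 2274: 365 days.
Nov 15, 2274 → Nov 15, 2275: 365 days.
Nov 15, 2275 → Nov 15, 2276: 366 days (Feb 29, 2276 is in that span).
Nov 15, 2276 → Nov 15, 2277: 365 days.
Nov 15, 2277 → Nov 15, 2278: 365 days.
Nov 15, 2278 → Nov 15, 2279: 365 days.
Nov 15, 2279 → Nov 15, 2280: 366 days (Feb 29, 2280 is in that span).
Nov 15, 2280 → Nov 15, 2281: 365 days.
Nov 15, 2281 → Nov 15, 2282: 365 days.
Nov 15, 2282 → Dec 15, 2282: 30 days (November has 30).
Dec 15, 2282 → Jan 15, 2283: 31 days (December has 31).
Jan 15, 2283 → Feb 15, 2283: 31 days (January has 31).
Feb 15, 2283 → Mar 15, 2283: 28 days (February has 28).
Mar 15, 2283 → Apr 15, 2283: 31 days (March has 31).
Apr 15, 2283 → May 15, 2283: 30 days (April has 30).
May 15, 2283 → Jun 15, 2283: 31 days (May has 31).
Jun 15, 2283 → Jul 15, 2283: 30 days (June has 30).
Jul 15, 2283 → Aug 15, 2283: 31 days (July has 31).
Aug 15, 2283 → Sep 15, 2283: 31 days (August has 31).
Sep 15, 2283 → Sep 25, 2283: 10 days.
Total: 7984 days.

7984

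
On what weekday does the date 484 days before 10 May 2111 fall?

May 10, 2111 is a Sunday.
484 mod 7 = 1, so 484 days before a Sunday is Sunday − 1 = Saturday.

Saturday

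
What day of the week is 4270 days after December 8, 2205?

First find the weekday of Dec 8, 2205. Doomsday rule: the anchor day for the 2200s is Friday. For year 05: 5÷12 = 0 r 5, and 5÷4 = 1, so 0+5+1 = 6.
Friday + 6 ≡ Thursday — that's 2205's doomsday.
In December the doomsday date is Dec 12.
Dec 8 is 4 days before Dec 12; 4 mod 7 = 4, so Thursday − 4 = Sunday.
4270 mod 7 = 0, so 4270 days after a Sunday is Sunday + 0 = Sunday.

Sunday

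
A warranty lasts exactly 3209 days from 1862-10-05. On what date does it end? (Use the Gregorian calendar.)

+365 (one year) → Oct 5, 1863 (2844 left).
+366 (one year; includes Feb 29, 1864) → Oct 5, 1864 (2478 left).
+365 (one year) → Oct 5, 1865 (2113 left).
+365 (one year) → Oct 5, 1866 (1748 left).
+365 (one year) → Oct 5, 1867 (1383 left).
+366 (one year; includes Feb 29, 1868) → Oct 5, 1868 (1017 left).
+365 (one year) → Oct 5, 1869 (652 left).
+365 (one year) → Oct 5, 1870 (287 left).
Oct has 31 days: +27 → Nov 1, 1870 (260 left).
Nov has 30 days: +30 → Dec 1, 1870 (230 left).
Dec has 31 days: +31 → Jan 1, 1871 (199 left).
Jan has 31 days: +31 → Feb 1, 1871 (168 left).
Feb has 28 days: +28 → Mar 1, 1871 (140 left).
Mar has 31 days: +31 → Apr 1, 1871 (109 left).
Apr has 30 days: +30 → May 1, 1871 (79 left).
May has 31 days: +31 → Jun 1, 1871 (48 left).
Jun has 30 days: +30 → Jul 1, 1871 (18 left).
+18 → Jul 19, 1871.

July 19, 1871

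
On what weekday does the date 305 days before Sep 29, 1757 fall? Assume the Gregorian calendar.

Sunday

Sep 29, 1757 is a Thursday.
305 mod 7 = 4, so 305 days before a Thursday is Thursday − 4 = Sunday.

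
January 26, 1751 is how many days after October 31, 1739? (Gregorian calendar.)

4105

Oct 31, 1739 → Oct 31, 1740: 366 days (Feb 29, 1740 is in that span).
Oct 31, 1740 → Oct 31, 1741: 365 days.
Oct 31, 1741 → Oct 31, 1742: 365 days.
Oct 31, 1742 → Oct 31, 1743: 365 days.
Oct 31, 1743 → Oct 31, 1744: 366 days (Feb 29, 1744 is in that span).
Oct 31, 1744 → Oct 31, 1745: 365 days.
Oct 31, 1745 → Oct 31, 1746: 365 days.
Oct 31, 1746 → Oct 31, 1747: 365 days.
Oct 31, 1747 → Oct 31, 1748: 366 days (Feb 29, 1748 is in that span).
Oct 31, 1748 → Oct 31, 1749: 365 days.
Oct 31, 1749 → Oct 31, 1750: 365 days.
Oct 31, 1750 → Nov 30, 1750: 30 days (October has 31).
Nov 30, 1750 → Dec 30, 1750: 30 days (November has 30).
Dec 30, 1750 → Jan 26, 1751: 27 days.
Total: 4105 days.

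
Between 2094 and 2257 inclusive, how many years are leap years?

39

Multiples of 4 in [2094,2257]: 41.
Of those, multiples of 100: 2 (not leap unless ÷400).
Multiples of 400: 0.
Leap years = 41 − 2 + 0 = 39.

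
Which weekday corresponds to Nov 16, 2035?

January 1, 2035 is a Monday.
Jan 1, 2035 → Feb 1, 2035: 31 days (January has 31).
Feb 1, 2035 → Mar 1, 2035: 28 days (February has 28).
Mar 1, 2035 → Apr 1, 2035: 31 days (March has 31).
Apr 1, 2035 → May 1, 2035: 30 days (April has 30).
May 1, 2035 → Jun 1, 2035: 31 days (May has 31).
Jun 1, 2035 → Jul 1, 2035: 30 days (June has 30).
Jul 1, 2035 → Aug 1, 2035: 31 days (July has 31).
Aug 1, 2035 → Sep 1, 2035: 31 days (August has 31).
Sep 1, 2035 → Oct 1, 2035: 30 days (September has 30).
Oct 1, 2035 → Nov 1, 2035: 31 days (October has 31).
Nov 1, 2035 → Nov 16, 2035: 15 days.
Total: 319 days.
319 mod 7 = 4, so Monday + 4 = Friday.

Friday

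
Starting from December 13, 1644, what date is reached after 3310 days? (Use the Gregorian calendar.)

January 5, 1654

+365 (one year) → Dec 13, 1645 (2945 left).
+365 (one year) → Dec 13, 1646 (2580 left).
+365 (one year) → Dec 13, 1647 (2215 left).
+366 (one year; includes Feb 29, 1648) → Dec 13, 1648 (1849 left).
+365 (one year) → Dec 13, 1649 (1484 left).
+365 (one year) → Dec 13, 1650 (1119 left).
+365 (one year) → Dec 13, 1651 (754 left).
+366 (one year; includes Feb 29, 1652) → Dec 13, 1652 (388 left).
Dec has 31 days: +19 → Jan 1, 1653 (369 left).
Jan has 31 days: +31 → Feb 1, 1653 (338 left).
Feb has 28 days: +28 → Mar 1, 1653 (310 left).
Mar has 31 days: +31 → Apr 1, 1653 (279 left).
Apr has 30 days: +30 → May 1, 1653 (249 left).
May has 31 days: +31 → Jun 1, 1653 (218 left).
Jun has 30 days: +30 → Jul 1, 1653 (188 left).
Jul has 31 days: +31 → Aug 1, 1653 (157 left).
Aug has 31 days: +31 → Sep 1, 1653 (126 left).
Sep has 30 days: +30 → Oct 1, 1653 (96 left).
Oct has 31 days: +31 → Nov 1, 1653 (65 left).
Nov has 30 days: +30 → Dec 1, 1653 (35 left).
Dec has 31 days: +31 → Jan 1, 1654 (4 left).
+4 → Jan 5, 1654.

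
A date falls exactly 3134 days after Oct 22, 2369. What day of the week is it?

Monday

Oct 22, 2369 is a Wednesday.
3134 mod 7 = 5, so 3134 days after a Wednesday is Wednesday + 5 = Monday.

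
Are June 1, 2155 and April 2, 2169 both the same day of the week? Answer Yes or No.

Yes

From Jun 1, 2155 to Apr 2, 2169 is 5054 days.
5054 mod 7 = 0, so they are the same weekday.
(Jun 1, 2155 is a Sunday; Apr 2, 2169 is a Sunday.)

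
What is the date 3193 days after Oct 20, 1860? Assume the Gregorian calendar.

+365 (one year) → Oct 20, 1861 (2828 left).
+365 (one year) → Oct 20, 1862 (2463 left).
+365 (one year) → Oct 20, 1863 (2098 left).
+366 (one year; includes Feb 29, 1864) → Oct 20, 1864 (1732 left).
+365 (one year) → Oct 20, 1865 (1367 left).
+365 (one year) → Oct 20, 1866 (1002 left).
+365 (one year) → Oct 20, 1867 (637 left).
+366 (one year; includes Feb 29, 1868) → Oct 20, 1868 (271 left).
Oct has 31 days: +12 → Nov 1, 1868 (259 left).
Nov has 30 days: +30 → Dec 1, 1868 (229 left).
Dec has 31 days: +31 → Jan 1, 1869 (198 left).
Jan has 31 days: +31 → Feb 1, 1869 (167 left).
Feb has 28 days: +28 → Mar 1, 1869 (139 left).
Mar has 31 days: +31 → Apr 1, 1869 (108 left).
Apr has 30 days: +30 → May 1, 1869 (78 left).
May has 31 days: +31 → Jun 1, 1869 (47 left).
Jun has 30 days: +30 → Jul 1, 1869 (17 left).
+17 → Jul 18, 1869.

July 18, 1869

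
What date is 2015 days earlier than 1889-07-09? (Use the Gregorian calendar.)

−365 (one year) → Jul 9, 1888 (1650 left).
−366 (one year; includes Feb 29, 1888) → Jul 9, 1887 (1284 left).
−365 (one year) → Jul 9, 1886 (919 left).
−365 (one year) → Jul 9, 1885 (554 left).
−365 (one year) → Jul 9, 1884 (189 left).
−9 → Jun 30, 1884 (end of Jun, 30 days; 180 left).
−30 → May 31, 1884 (end of May, 31 days; 150 left).
−31 → Apr 30, 1884 (end of Apr, 30 days; 119 left).
−30 → Mar 31, 1884 (end of Mar, 31 days; 89 left).
−31 → Feb 29, 1884 (end of Feb, 29 days; 58 left).
−29 → Jan 31, 1884 (end of Jan, 31 days; 29 left).
−29 → Jan 2, 1884.

January 2, 1884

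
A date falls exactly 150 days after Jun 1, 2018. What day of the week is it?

First find the weekday of Jun 1, 2018. Doomsday rule: the anchor day for the 2000s is Tuesday. For year 18: 18÷12 = 1 r 6, and 6÷4 = 1, so 1+6+1 = 8.
Tuesday + 8 ≡ Wednesday — that's 2018's doomsday.
In June the doomsday date is Jun 6.
Jun 1 is 5 days before Jun 6; 5 mod 7 = 5, so Wednesday − 5 = Friday.
150 mod 7 = 3, so 150 days after a Friday is Friday + 3 = Monday.

Monday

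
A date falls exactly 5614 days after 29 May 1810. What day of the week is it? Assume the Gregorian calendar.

May 29, 1810 is a Tuesday.
5614 mod 7 = 0, so 5614 days after a Tuesday is Tuesday + 0 = Tuesday.

Tuesday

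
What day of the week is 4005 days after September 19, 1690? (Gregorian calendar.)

Wednesday

First find the weekday of Sep 19, 1690. Doomsday rule: the anchor day for the 1600s is Tuesday. For year 90: 90÷12 = 7 r 6, and 6÷4 = 1, so 7+6+1 = 14.
Tuesday + 14 ≡ Tuesday — that's 1690's doomsday.
In September the doomsday date is Sep 5.
Sep 19 is 14 days after Sep 5; 14 mod 7 = 0, so Tuesday + 0 = Tuesday.
4005 mod 7 = 1, so 4005 days after a Tuesday is Tuesday + 1 = Wednesday.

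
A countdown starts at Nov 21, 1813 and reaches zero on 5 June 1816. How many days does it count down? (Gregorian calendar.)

927

Nov 21, 1813 → Nov 21, 1814: 365 days.
Nov 21, 1814 → Nov 21, 1815: 365 days.
Nov 21, 1815 → Dec 21, 1815: 30 days (November has 30).
Dec 21, 1815 → Jan 21, 1816: 31 days (December has 31).
Jan 21, 1816 → Feb 21, 1816: 31 days (January has 31).
Feb 21, 1816 → Mar 21, 1816: 29 days (February has 29).
Mar 21, 1816 → Apr 21, 1816: 31 days (March has 31).
Apr 21, 1816 → May 21, 1816: 30 days (April has 30).
May 21, 1816 → Jun 5, 1816: 15 days.
Total: 927 days.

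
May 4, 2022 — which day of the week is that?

Wednesday

Doomsday rule: the anchor day for the 2000s is Tuesday. For year 22: 22÷12 = 1 r 10, and 10÷4 = 2, so 1+10+2 = 13.
Tuesday + 13 ≡ Monday — that's 2022's doomsday.
In May the doomsday date is May 9.
May 4 is 5 days before May 9; 5 mod 7 = 5, so Monday − 5 = Wednesday.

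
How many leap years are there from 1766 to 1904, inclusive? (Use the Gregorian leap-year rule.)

Multiples of 4 in [1766,1904]: 35.
Of those, multiples of 100: 2 (not leap unless ÷400).
Multiples of 400: 0.
Leap years = 35 − 2 + 0 = 33.

33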